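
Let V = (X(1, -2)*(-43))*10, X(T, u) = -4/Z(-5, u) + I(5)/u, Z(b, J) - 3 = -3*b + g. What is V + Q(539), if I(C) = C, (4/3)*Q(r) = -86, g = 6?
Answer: 6493/6 ≈ 1082.2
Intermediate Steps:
Z(b, J) = 9 - 3*b (Z(b, J) = 3 + (-3*b + 6) = 3 + (6 - 3*b) = 9 - 3*b)
Q(r) = -129/2 (Q(r) = (3/4)*(-86) = -129/2)
X(T, u) = -1/6 + 5/u (X(T, u) = -4/(9 - 3*(-5)) + 5/u = -4/(9 + 15) + 5/u = -4/24 + 5/u = -4*1/24 + 5/u = -1/6 + 5/u)
V = 3440/3 (V = (((1/6)*(30 - 1*(-2))/(-2))*(-43))*10 = (((1/6)*(-1/2)*(30 + 2))*(-43))*10 = (((1/6)*(-1/2)*32)*(-43))*10 = -8/3*(-43)*10 = (344/3)*10 = 3440/3 ≈ 1146.7)
V + Q(539) = 3440/3 - 129/2 = 6493/6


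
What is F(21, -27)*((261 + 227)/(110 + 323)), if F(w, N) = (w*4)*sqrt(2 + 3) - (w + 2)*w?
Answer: -235704/433 + 40992*sqrt(5)/433 ≈ -332.66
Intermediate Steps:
F(w, N) = -w*(2 + w) + 4*w*sqrt(5) (F(w, N) = (4*w)*sqrt(5) - (2 + w)*w = 4*w*sqrt(5) - w*(2 + w) = -w*(2 + w) + 4*w*sqrt(5))
F(21, -27)*((261 + 227)/(110 + 323)) = (21*(-2 - 1*21 + 4*sqrt(5)))*((261 + 227)/(110 + 323)) = (21*(-2 - 21 + 4*sqrt(5)))*(488/433) = (21*(-23 + 4*sqrt(5)))*(488*(1/433)) = (-483 + 84*sqrt(5))*(488/433) = -235704/433 + 40992*sqrt(5)/433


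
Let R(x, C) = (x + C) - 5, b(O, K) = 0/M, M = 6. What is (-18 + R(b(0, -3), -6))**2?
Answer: 841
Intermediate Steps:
b(O, K) = 0 (b(O, K) = 0/6 = 0*(1/6) = 0)
R(x, C) = -5 + C + x (R(x, C) = (C + x) - 5 = -5 + C + x)
(-18 + R(b(0, -3), -6))**2 = (-18 + (-5 - 6 + 0))**2 = (-18 - 11)**2 = (-29)**2 = 841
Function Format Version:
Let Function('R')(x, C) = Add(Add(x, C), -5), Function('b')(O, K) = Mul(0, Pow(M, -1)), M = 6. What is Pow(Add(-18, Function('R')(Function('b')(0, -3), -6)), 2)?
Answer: 841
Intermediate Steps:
Function('b')(O, K) = 0 (Function('b')(O, K) = Mul(0, Pow(6, -1)) = Mul(0, Rational(1, 6)) = 0)
Function('R')(x, C) = Add(-5, C, x) (Function('R')(x, C) = Add(Add(C, x), -5) = Add(-5, C, x))
Pow(Add(-18, Function('R')(Function('b')(0, -3), -6)), 2) = Pow(Add(-18, Add(-5, -6, 0)), 2) = Pow(Add(-18, -11), 2) = Pow(-29, 2) = 841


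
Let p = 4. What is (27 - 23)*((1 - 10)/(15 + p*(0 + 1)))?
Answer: -36/19 ≈ -1.8947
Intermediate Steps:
(27 - 23)*((1 - 10)/(15 + p*(0 + 1))) = (27 - 23)*((1 - 10)/(15 + 4*(0 + 1))) = 4*(-9/(15 + 4*1)) = 4*(-9/(15 + 4)) = 4*(-9/19) = -36/19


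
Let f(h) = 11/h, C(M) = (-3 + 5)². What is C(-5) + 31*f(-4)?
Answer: -325/4 ≈ -81.250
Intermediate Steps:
C(M) = 4 (C(M) = 2² = 4)
C(-5) + 31*f(-4) = 4 + 31*(11/(-4)) = 4 + 31*(11*(-¼)) = 4 + 31*(-11/4) = 4 - 341/4 = -325/4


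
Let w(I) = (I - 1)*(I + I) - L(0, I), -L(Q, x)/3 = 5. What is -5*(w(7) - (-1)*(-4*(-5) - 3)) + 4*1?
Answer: -576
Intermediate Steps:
L(Q, x) = -15 (L(Q, x) = -3*5 = -15)
w(I) = 15 + 2*I*(-1 + I) (w(I) = (I - 1)*(I + I) - 1*(-15) = (-1 + I)*(2*I) + 15 = 2*I*(-1 + I) + 15 = 15 + 2*I*(-1 + I))
-5*(w(7) - (-1)*(-4*(-5) - 3)) + 4*1 = -5*((15 - 2*7 + 2*7²) - (-1)*(-4*(-5) - 3)) + 4*1 = -5*((15 - 14 + 2*49) - (-1)*(20 - 3)) + 4 = -5*((15 - 14 + 98) - (-1)*17) + 4 = -5*(99 - 1*(-17)) + 4 = -5*(99 + 17) + 4 = -5*116 + 4 = -580 + 4 = -576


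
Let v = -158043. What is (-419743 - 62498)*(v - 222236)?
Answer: 183386125239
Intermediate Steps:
(-419743 - 62498)*(v - 222236) = (-419743 - 62498)*(-158043 - 222236) = -482241*(-380279) = 183386125239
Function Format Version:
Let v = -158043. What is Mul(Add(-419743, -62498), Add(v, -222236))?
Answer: 183386125239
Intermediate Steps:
Mul(Add(-419743, -62498), Add(v, -222236)) = Mul(Add(-419743, -62498), Add(-158043, -222236)) = Mul(-482241, -380279) = 183386125239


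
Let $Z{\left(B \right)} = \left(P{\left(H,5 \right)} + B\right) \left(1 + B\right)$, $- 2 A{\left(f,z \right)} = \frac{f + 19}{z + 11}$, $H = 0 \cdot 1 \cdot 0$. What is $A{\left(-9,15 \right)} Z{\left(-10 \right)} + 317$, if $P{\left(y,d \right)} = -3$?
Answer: $\frac{589}{2} \approx 294.5$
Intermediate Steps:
$H = 0$ ($H = 0 \cdot 0 = 0$)
$A{\left(f,z \right)} = - \frac{19 + f}{2 \left(11 + z\right)}$ ($A{\left(f,z \right)} = - \frac{\left(f + 19\right) \frac{1}{z + 11}}{2} = - \frac{\left(19 + f\right) \frac{1}{11 + z}}{2} = - \frac{\frac{1}{11 + z} \left(19 + f\right)}{2} = - \frac{19 + f}{2 \left(11 + z\right)}$)
$Z{\left(B \right)} = \left(1 + B\right) \left(-3 + B\right)$ ($Z{\left(B \right)} = \left(-3 + B\right) \left(1 + B\right) = \left(1 + B\right) \left(-3 + B\right)$)
$A{\left(-9,15 \right)} Z{\left(-10 \right)} + 317 = \frac{-19 - -9}{2 \left(11 + 15\right)} \left(-3 + \left(-10\right)^{2} - -20\right) + 317 = \frac{-19 + 9}{2 \cdot 26} \left(-3 + 100 + 20\right) + 317 = \frac{1}{2} \cdot \frac{1}{26} \left(-10\right) 117 + 317 = \left(- \frac{5}{26}\right) 117 + 317 = - \frac{45}{2} + 317 = \frac{589}{2}$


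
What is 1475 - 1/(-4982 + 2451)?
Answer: 3733226/2531 ≈ 1475.0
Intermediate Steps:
1475 - 1/(-4982 + 2451) = 1475 - 1/(-2531) = 1475 - 1*(-1/2531) = 1475 + 1/2531 = 3733226/2531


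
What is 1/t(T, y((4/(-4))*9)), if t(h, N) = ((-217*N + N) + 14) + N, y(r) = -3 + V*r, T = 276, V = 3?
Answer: 1/6464 ≈ 0.00015470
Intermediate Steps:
y(r) = -3 + 3*r
t(h, N) = 14 - 215*N (t(h, N) = (-216*N + 14) + N = (14 - 216*N) + N = 14 - 215*N)
1/t(T, y((4/(-4))*9)) = 1/(14 - 215*(-3 + 3*((4/(-4))*9))) = 1/(14 - 215*(-3 + 3*((4*(-¼))*9))) = 1/(14 - 215*(-3 + 3*(-1*9))) = 1/(14 - 215*(-3 + 3*(-9))) = 1/(14 - 215*(-3 - 27)) = 1/(14 - 215*(-30)) = 1/(14 + 6450) = 1/6464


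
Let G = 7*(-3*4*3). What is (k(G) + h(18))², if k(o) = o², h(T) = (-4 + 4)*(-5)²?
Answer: 4032758016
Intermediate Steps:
G = -252 (G = 7*(-12*3) = 7*(-36) = -252)
h(T) = 0 (h(T) = 0*25 = 0)
(k(G) + h(18))² = ((-252)² + 0)² = (63504 + 0)² = 63504² = 4032758016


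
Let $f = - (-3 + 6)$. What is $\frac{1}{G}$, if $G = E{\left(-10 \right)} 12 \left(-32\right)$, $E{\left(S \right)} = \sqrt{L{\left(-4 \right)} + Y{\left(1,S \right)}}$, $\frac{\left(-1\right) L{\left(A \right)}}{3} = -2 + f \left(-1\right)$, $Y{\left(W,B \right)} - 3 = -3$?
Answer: $\frac{i \sqrt{3}}{1152} \approx 0.0015035 i$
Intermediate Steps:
$f = -3$ ($f = \left(-1\right) 3 = -3$)
$Y{\left(W,B \right)} = 0$ ($Y{\left(W,B \right)} = 3 - 3 = 0$)
$L{\left(A \right)} = -3$ ($L{\left(A \right)} = - 3 \left(-2 - -3\right) = - 3 \left(-2 + 3\right) = \left(-3\right) 1 = -3$)
$E{\left(S \right)} = i \sqrt{3}$ ($E{\left(S \right)} = \sqrt{-3 + 0} = \sqrt{-3} = i \sqrt{3}$)
$G = - 384 i \sqrt{3}$ ($G = i \sqrt{3} \cdot 12 \left(-32\right) = 12 i \sqrt{3} \left(-32\right) = - 384 i \sqrt{3} \approx - 665.11 i$)
$\frac{1}{G} = \frac{1}{\left(-384\right) i \sqrt{3}} = \frac{i \sqrt{3}}{1152}$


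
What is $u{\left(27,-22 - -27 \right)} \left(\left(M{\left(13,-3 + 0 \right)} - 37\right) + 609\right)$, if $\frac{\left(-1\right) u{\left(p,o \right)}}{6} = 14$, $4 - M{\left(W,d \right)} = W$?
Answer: $-47292$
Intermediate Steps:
$M{\left(W,d \right)} = 4 - W$
$u{\left(p,o \right)} = -84$ ($u{\left(p,o \right)} = \left(-6\right) 14 = -84$)
$u{\left(27,-22 - -27 \right)} \left(\left(M{\left(13,-3 + 0 \right)} - 37\right) + 609\right) = - 84 \left(\left(\left(4 - 13\right) - 37\right) + 609\right) = - 84 \left(\left(-9 - 37\right) + 609\right) = - 84 \left(-46 + 609\right) = \left(-84\right) 563 = -47292$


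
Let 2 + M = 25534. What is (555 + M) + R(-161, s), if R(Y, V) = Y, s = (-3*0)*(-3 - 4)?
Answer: 25926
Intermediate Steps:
M = 25532 (M = -2 + 25534 = 25532)
s = 0 (s = 0*(-7) = 0)
(555 + M) + R(-161, s) = (555 + 25532) - 161 = 26087 - 161 = 25926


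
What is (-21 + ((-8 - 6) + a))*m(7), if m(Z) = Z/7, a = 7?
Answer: -28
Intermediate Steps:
m(Z) = Z/7 (m(Z) = Z*(⅐) = Z/7)
(-21 + ((-8 - 6) + a))*m(7) = (-21 + ((-8 - 6) + 7))*((⅐)*7) = (-21 + (-14 + 7))*1 = (-21 - 7)*1 = -28*1 = -28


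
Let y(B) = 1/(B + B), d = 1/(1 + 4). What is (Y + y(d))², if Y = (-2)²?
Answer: 169/4 ≈ 42.250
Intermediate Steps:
d = ⅕ (d = 1/5 = ⅕ ≈ 0.20000)
y(B) = 1/(2*B)
Y = 4
(Y + y(d))² = (4 + 1/(2*(⅕)))² = (4 + (½)*5)² = (4 + 5/2)² = (13/2)² = 169/4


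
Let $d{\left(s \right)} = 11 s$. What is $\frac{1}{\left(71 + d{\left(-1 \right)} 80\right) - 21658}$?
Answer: $- \frac{1}{22467} \approx -4.451 \cdot 10^{-5}$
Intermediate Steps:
$\frac{1}{\left(71 + d{\left(-1 \right)} 80\right) - 21658} = \frac{1}{\left(71 + 11 \left(-1\right) 80\right) - 21658} = \frac{1}{\left(71 - 880\right) - 21658} = \frac{1}{-809 - 21658} = \frac{1}{-22467} = - \frac{1}{22467}$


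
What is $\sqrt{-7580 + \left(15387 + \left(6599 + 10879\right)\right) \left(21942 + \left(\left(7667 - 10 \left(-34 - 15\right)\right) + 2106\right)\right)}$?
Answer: $\sqrt{1058409745} \approx 32533.0$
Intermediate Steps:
$\sqrt{-7580 + \left(15387 + \left(6599 + 10879\right)\right) \left(21942 + \left(\left(7667 - 10 \left(-34 - 15\right)\right) + 2106\right)\right)} = \sqrt{-7580 + \left(15387 + 17478\right) \left(21942 + \left(\left(7667 - -490\right) + 2106\right)\right)} = \sqrt{-7580 + 32865 \left(21942 + \left(\left(7667 + 490\right) + 2106\right)\right)} = \sqrt{-7580 + 32865 \left(21942 + \left(8157 + 2106\right)\right)} = \sqrt{-7580 + 32865 \left(21942 + 10263\right)} = \sqrt{-7580 + 32865 \cdot 32205} = \sqrt{-7580 + 1058417325} = \sqrt{1058409745}$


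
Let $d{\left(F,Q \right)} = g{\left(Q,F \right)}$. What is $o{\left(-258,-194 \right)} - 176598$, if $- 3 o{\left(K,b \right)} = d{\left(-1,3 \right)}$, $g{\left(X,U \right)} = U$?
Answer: $- \frac{529793}{3} \approx -1.766 \cdot 10^{5}$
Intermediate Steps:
$d{\left(F,Q \right)} = F$
$o{\left(K,b \right)} = \frac{1}{3}$ ($o{\left(K,b \right)} = \left(- \frac{1}{3}\right) \left(-1\right) = \frac{1}{3}$)
$o{\left(-258,-194 \right)} - 176598 = \frac{1}{3} - 176598 = - \frac{529793}{3}$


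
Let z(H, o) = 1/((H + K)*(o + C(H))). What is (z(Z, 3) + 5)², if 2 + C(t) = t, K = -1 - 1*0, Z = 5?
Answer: 14641/576 ≈ 25.418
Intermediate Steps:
K = -1 (K = -1 + 0 = -1)
C(t) = -2 + t
z(H, o) = 1/((-1 + H)*(-2 + H + o)) (z(H, o) = 1/((H - 1)*(o + (-2 + H))) = 1/((-1 + H)*(-2 + H + o)))
(z(Z, 3) + 5)² = (1/(2 - 1*5 - 1*3 + 5*3 + 5*(-2 + 5)) + 5)² = (1/(2 - 5 - 3 + 15 + 5*3) + 5)² = (1/(2 - 5 - 3 + 15 + 15) + 5)² = (1/24 + 5)² = (121/24)² = 14641/576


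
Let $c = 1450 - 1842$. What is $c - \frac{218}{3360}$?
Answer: $- \frac{658669}{1680} \approx -392.06$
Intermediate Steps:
$c = -392$ ($c = 1450 - 1842 = -392$)
$c - \frac{218}{3360} = -392 - \frac{218}{3360} = -392 - \frac{109}{1680} = - \frac{658669}{1680}$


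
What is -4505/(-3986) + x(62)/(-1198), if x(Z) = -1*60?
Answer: 2818075/2387614 ≈ 1.1803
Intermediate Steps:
x(Z) = -60
-4505/(-3986) + x(62)/(-1198) = -4505/(-3986) - 60/(-1198) = -4505*(-1/3986) - 60*(-1/1198) = 4505/3986 + 30/599 = 2818075/2387614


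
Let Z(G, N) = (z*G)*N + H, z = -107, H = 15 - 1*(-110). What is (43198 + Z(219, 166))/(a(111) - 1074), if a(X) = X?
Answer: 427395/107 ≈ 3994.3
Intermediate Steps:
H = 125 (H = 15 + 110 = 125)
Z(G, N) = 125 - 107*G*N (Z(G, N) = (-107*G)*N + 125 = -107*G*N + 125 = 125 - 107*G*N)
(43198 + Z(219, 166))/(a(111) - 1074) = (43198 + (125 - 107*219*166))/(111 - 1074) = (43198 + (125 - 3889878))/(-963) = (43198 - 3889753)*(-1/963) = -3846555*(-1/963) = 427395/107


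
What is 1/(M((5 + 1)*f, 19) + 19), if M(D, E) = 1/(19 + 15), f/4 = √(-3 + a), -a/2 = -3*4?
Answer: 34/647 ≈ 0.052550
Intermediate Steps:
a = 24 (a = -(-6)*4 = -2*(-12) = 24)
f = 4*√21 (f = 4*√(-3 + 24) = 4*√21 ≈ 18.330)
M(D, E) = 1/34
1/(M((5 + 1)*f, 19) + 19) = 1/(1/34 + 19) = 1/(647/34) = 34/647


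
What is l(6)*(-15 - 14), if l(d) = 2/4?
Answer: -29/2 ≈ -14.500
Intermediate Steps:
l(d) = ½ (l(d) = 2*(¼) = ½)
l(6)*(-15 - 14) = (-15 - 14)/2 = (½)*(-29) = -29/2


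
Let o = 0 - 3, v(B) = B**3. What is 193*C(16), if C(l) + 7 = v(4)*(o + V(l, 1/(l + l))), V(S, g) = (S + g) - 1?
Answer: 147259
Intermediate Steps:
V(S, g) = -1 + S + g
o = -3
C(l) = -263 + 32/l + 64*l (C(l) = -7 + 4**3*(-3 + (-1 + l + 1/(l + l))) = -7 + 64*(-3 + (-1 + l + 1/(2*l))) = -7 + 64*(-4 + l + 1/(2*l)) = -7 + (-256 + 32/l + 64*l) = -263 + 32/l + 64*l)
193*C(16) = 193*(-263 + 32/16 + 64*16) = 193*(-263 + 32*(1/16) + 1024) = 193*(-263 + 2 + 1024) = 193*763 = 147259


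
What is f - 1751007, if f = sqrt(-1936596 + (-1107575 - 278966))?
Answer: -1751007 + I*sqrt(3323137) ≈ -1.751e+6 + 1822.9*I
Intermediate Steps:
f = I*sqrt(3323137) (f = sqrt(-1936596 - 1386541) = sqrt(-3323137) = I*sqrt(3323137) ≈ 1822.9*I)
f - 1751007 = I*sqrt(3323137) - 1751007 = -1751007 + I*sqrt(3323137)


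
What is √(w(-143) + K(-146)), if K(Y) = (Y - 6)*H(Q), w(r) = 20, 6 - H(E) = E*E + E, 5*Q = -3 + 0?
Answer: 2*I*√5803/5 ≈ 30.471*I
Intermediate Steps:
Q = -⅗ (Q = (-3 + 0)/5 = (⅕)*(-3) = -⅗ ≈ -0.60000)
H(E) = 6 - E - E² (H(E) = 6 - (E*E + E) = 6 - (E² + E) = 6 - (E + E²) = 6 + (-E - E²) = 6 - E - E²)
K(Y) = -936/25 + 156*Y/25 (K(Y) = (Y - 6)*(6 - 1*(-⅗) - (-⅗)²) = (-6 + Y)*(6 + ⅗ - 1*9/25) = (-6 + Y)*(6 + ⅗ - 9/25) = (-6 + Y)*(156/25) = -936/25 + 156*Y/25)
√(w(-143) + K(-146)) = √(20 + (-936/25 + (156/25)*(-146))) = √(20 + (-936/25 - 22776/25)) = √(20 - 23712/25) = √(-23212/25) = 2*I*√5803/5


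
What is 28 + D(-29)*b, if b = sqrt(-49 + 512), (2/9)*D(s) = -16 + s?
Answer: 28 - 405*sqrt(463)/2 ≈ -4329.3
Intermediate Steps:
D(s) = -72 + 9*s/2 (D(s) = 9*(-16 + s)/2 = -72 + 9*s/2)
b = sqrt(463) ≈ 21.517
28 + D(-29)*b = 28 + (-72 + (9/2)*(-29))*sqrt(463) = 28 + (-72 - 261/2)*sqrt(463) = 28 - 405*sqrt(463)/2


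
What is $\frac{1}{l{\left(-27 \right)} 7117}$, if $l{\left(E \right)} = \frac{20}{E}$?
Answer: $- \frac{27}{142340} \approx -0.00018969$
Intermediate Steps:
$\frac{1}{l{\left(-27 \right)} 7117} = \frac{1}{\frac{20}{-27} \cdot 7117} = \frac{1}{20 \left(- \frac{1}{27}\right)} \frac{1}{7117} = \frac{1}{- \frac{20}{27}} \cdot \frac{1}{7117} = \left(- \frac{27}{20}\right) \frac{1}{7117} = - \frac{27}{142340}$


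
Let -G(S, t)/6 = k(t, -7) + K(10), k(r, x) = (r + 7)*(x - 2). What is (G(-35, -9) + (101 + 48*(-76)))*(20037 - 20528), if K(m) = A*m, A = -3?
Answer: 1706225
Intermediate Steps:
k(r, x) = (-2 + x)*(7 + r) (k(r, x) = (7 + r)*(-2 + x) = (-2 + x)*(7 + r))
K(m) = -3*m
G(S, t) = 558 + 54*t (G(S, t) = -6*((-14 - 2*t + 7*(-7) + t*(-7)) - 3*10) = -6*((-14 - 2*t - 49 - 7*t) - 30) = -6*((-63 - 9*t) - 30) = -6*(-93 - 9*t) = 558 + 54*t)
(G(-35, -9) + (101 + 48*(-76)))*(20037 - 20528) = ((558 + 54*(-9)) + (101 + 48*(-76)))*(20037 - 20528) = ((558 - 486) + (101 - 3648))*(-491) = (72 - 3547)*(-491) = -3475*(-491) = 1706225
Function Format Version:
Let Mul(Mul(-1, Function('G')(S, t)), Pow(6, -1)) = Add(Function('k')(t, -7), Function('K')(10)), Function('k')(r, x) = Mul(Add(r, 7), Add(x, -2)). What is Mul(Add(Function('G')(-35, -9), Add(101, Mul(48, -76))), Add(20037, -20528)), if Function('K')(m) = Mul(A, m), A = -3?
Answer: 1706225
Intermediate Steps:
Function('k')(r, x) = Mul(Add(-2, x), Add(7, r)) (Function('k')(r, x) = Mul(Add(7, r), Add(-2, x)) = Mul(Add(-2, x), Add(7, r)))
Function('K')(m) = Mul(-3, m)
Function('G')(S, t) = Add(558, Mul(54, t)) (Function('G')(S, t) = Mul(-6, Add(Add(-14, Mul(-2, t), Mul(7, -7), Mul(t, -7)), Mul(-3, 10))) = Mul(-6, Add(Add(-14, Mul(-2, t), -49, Mul(-7, t)), -30)) = Mul(-6, Add(Add(-63, Mul(-9, t)), -30)) = Mul(-6, Add(-93, Mul(-9, t))) = Add(558, Mul(54, t)))
Mul(Add(Function('G')(-35, -9), Add(101, Mul(48, -76))), Add(20037, -20528)) = Mul(Add(Add(558, Mul(54, -9)), Add(101, Mul(48, -76))), Add(20037, -20528)) = Mul(Add(Add(558, -486), Add(101, -3648)), -491) = Mul(Add(72, -3547), -491) = Mul(-3475, -491) = 1706225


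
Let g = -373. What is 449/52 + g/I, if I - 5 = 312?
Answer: 122937/16484 ≈ 7.4580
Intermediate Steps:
I = 317 (I = 5 + 312 = 317)
449/52 + g/I = 449/52 - 373/317 = 122937/16484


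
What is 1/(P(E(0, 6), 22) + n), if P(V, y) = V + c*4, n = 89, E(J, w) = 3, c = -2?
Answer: 1/84 ≈ 0.011905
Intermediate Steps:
P(V, y) = -8 + V (P(V, y) = V - 2*4 = V - 8 = -8 + V)
1/(P(E(0, 6), 22) + n) = 1/((-8 + 3) + 89) = 1/(-5 + 89) = 1/84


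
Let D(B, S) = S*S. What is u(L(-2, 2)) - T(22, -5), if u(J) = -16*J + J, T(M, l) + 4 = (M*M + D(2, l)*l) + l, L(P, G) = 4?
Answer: -410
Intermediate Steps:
D(B, S) = S²
T(M, l) = -4 + l + M² + l³ (T(M, l) = -4 + ((M*M + l²*l) + l) = -4 + ((M² + l³) + l) = -4 + (l + M² + l³) = -4 + l + M² + l³)
u(J) = -15*J
u(L(-2, 2)) - T(22, -5) = -15*4 - (-4 - 5 + 22² + (-5)³) = -60 - (-4 - 5 + 484 - 125) = -60 - 1*350 = -60 - 350 = -410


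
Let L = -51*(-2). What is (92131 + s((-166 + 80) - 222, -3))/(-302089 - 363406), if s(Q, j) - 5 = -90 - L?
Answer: -91944/665495 ≈ -0.13816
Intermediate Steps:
L = 102
s(Q, j) = -187 (s(Q, j) = 5 + (-90 - 1*102) = 5 + (-90 - 102) = 5 - 192 = -187)
(92131 + s((-166 + 80) - 222, -3))/(-302089 - 363406) = (92131 - 187)/(-302089 - 363406) = 91944/(-665495) = 91944*(-1/665495) = -91944/665495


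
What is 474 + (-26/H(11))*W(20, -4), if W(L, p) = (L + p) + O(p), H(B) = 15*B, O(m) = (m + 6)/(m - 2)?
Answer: 233408/495 ≈ 471.53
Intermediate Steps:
O(m) = (6 + m)/(-2 + m)
W(L, p) = L + p + (6 + p)/(-2 + p) (W(L, p) = (L + p) + (6 + p)/(-2 + p) = L + p + (6 + p)/(-2 + p))
474 + (-26/H(11))*W(20, -4) = 474 + (-26/(15*11))*((6 - 4 + (-2 - 4)*(20 - 4))/(-2 - 4)) = 474 + (-26/165)*((6 - 4 - 6*16)/(-6)) = 474 + (-26*1/165)*(-(6 - 4 - 96)/6) = 474 - (-13)*(-94)/495 = 474 - 26/165*47/3 = 474 - 1222/495 = 233408/495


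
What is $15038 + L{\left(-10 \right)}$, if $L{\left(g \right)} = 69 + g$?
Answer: $15097$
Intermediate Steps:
$15038 + L{\left(-10 \right)} = 15038 + \left(69 - 10\right) = 15038 + 59 = 15097$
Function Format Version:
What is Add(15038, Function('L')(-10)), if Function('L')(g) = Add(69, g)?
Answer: 15097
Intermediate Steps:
Add(15038, Function('L')(-10)) = Add(15038, Add(69, -10)) = Add(15038, 59) = 15097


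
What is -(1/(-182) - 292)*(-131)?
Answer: -6961995/182 ≈ -38253.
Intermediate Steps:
-(1/(-182) - 292)*(-131) = -(-1/182 - 292)*(-131) = -(-53145)*(-131)/182 = -1*6961995/182 = -6961995/182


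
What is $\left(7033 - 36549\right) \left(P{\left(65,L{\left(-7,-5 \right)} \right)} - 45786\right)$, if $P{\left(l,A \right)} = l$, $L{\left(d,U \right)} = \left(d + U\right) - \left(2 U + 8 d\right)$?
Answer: $1349501036$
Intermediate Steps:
$L{\left(d,U \right)} = - U - 7 d$ ($L{\left(d,U \right)} = \left(U + d\right) - \left(2 U + 8 d\right) = - U - 7 d$)
$\left(7033 - 36549\right) \left(P{\left(65,L{\left(-7,-5 \right)} \right)} - 45786\right) = \left(7033 - 36549\right) \left(65 - 45786\right) = \left(-29516\right) \left(-45721\right) = 1349501036$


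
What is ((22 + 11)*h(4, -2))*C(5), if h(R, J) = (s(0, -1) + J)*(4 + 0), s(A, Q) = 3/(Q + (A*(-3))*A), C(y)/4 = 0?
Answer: 0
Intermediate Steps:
C(y) = 0 (C(y) = 4*0 = 0)
s(A, Q) = 3/(Q - 3*A**2) (s(A, Q) = 3/(Q + (-3*A)*A) = 3/(Q - 3*A**2))
h(R, J) = -12 + 4*J (h(R, J) = (-3/(-1*(-1) + 3*0**2) + J)*(4 + 0) = (-3/(1 + 3*0) + J)*4 = (-3/(1 + 0) + J)*4 = (-3/1 + J)*4 = (-3*1 + J)*4 = (-3 + J)*4 = -12 + 4*J)
((22 + 11)*h(4, -2))*C(5) = ((22 + 11)*(-12 + 4*(-2)))*0 = (33*(-12 - 8))*0 = (33*(-20))*0 = -660*0 = 0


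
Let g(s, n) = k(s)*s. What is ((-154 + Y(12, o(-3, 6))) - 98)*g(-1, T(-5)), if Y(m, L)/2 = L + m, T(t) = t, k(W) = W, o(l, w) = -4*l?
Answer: -204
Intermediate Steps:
Y(m, L) = 2*L + 2*m (Y(m, L) = 2*(L + m) = 2*L + 2*m)
g(s, n) = s² (g(s, n) = s*s = s²)
((-154 + Y(12, o(-3, 6))) - 98)*g(-1, T(-5)) = ((-154 + (2*(-4*(-3)) + 2*12)) - 98)*(-1)² = ((-154 + (2*12 + 24)) - 98)*1 = ((-154 + (24 + 24)) - 98)*1 = ((-154 + 48) - 98)*1 = (-106 - 98)*1 = -204*1 = -204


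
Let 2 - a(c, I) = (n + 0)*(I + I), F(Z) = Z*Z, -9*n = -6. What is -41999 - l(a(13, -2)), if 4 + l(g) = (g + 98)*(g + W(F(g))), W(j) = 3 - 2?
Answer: -383191/9 ≈ -42577.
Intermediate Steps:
n = ⅔ (n = -⅑*(-6) = ⅔ ≈ 0.66667)
F(Z) = Z²
a(c, I) = 2 - 4*I/3 (a(c, I) = 2 - (⅔ + 0)*(I + I) = 2 - 2*2*I/3 = 2 - 4*I/3)
W(j) = 1
l(g) = -4 + (1 + g)*(98 + g) (l(g) = -4 + (g + 98)*(g + 1) = -4 + (98 + g)*(1 + g) = -4 + (1 + g)*(98 + g))
-41999 - l(a(13, -2)) = -41999 - (94 + (2 - 4/3*(-2))² + 99*(2 - 4/3*(-2))) = -41999 - (94 + (2 + 8/3)² + 99*(2 + 8/3)) = -41999 - (94 + (14/3)² + 99*(14/3)) = -41999 - (94 + 196/9 + 462) = -41999 - 1*5200/9 = -41999 - 5200/9 = -383191/9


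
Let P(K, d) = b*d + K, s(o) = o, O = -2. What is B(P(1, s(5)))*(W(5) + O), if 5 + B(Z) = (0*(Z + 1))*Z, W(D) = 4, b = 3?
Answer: -10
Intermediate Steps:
P(K, d) = K + 3*d (P(K, d) = 3*d + K = K + 3*d)
B(Z) = -5 (B(Z) = -5 + (0*(Z + 1))*Z = -5 + (0*(1 + Z))*Z = -5 + 0*Z = -5 + 0 = -5)
B(P(1, s(5)))*(W(5) + O) = -5*(4 - 2) = -5*2 = -10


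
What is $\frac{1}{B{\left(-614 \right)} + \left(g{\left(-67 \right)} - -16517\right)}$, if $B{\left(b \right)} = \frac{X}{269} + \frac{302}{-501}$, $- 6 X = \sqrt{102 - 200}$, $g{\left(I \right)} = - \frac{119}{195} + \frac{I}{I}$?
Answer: $\frac{844969499722260770}{13956181205468503161361} + \frac{221875820075 i \sqrt{2}}{13956181205468503161361} \approx 6.0544 \cdot 10^{-5} + 2.2483 \cdot 10^{-11} i$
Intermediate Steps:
$g{\left(I \right)} = \frac{76}{195}$ ($g{\left(I \right)} = \left(-119\right) \frac{1}{195} + 1 = - \frac{119}{195} + 1 = \frac{76}{195}$)
$X = - \frac{7 i \sqrt{2}}{6}$ ($X = - \frac{\sqrt{102 - 200}}{6} = - \frac{\sqrt{-98}}{6} = - \frac{7 i \sqrt{2}}{6} \approx - 1.6499 i$)
$B{\left(b \right)} = - \frac{302}{501} - \frac{7 i \sqrt{2}}{1614}$ ($B{\left(b \right)} = \frac{\left(- \frac{7}{6}\right) i \sqrt{2}}{269} + \frac{302}{-501} = - \frac{7 i \sqrt{2}}{6} \cdot \frac{1}{269} + 302 \left(- \frac{1}{501}\right) = - \frac{7 i \sqrt{2}}{1614} - \frac{302}{501} = - \frac{302}{501} - \frac{7 i \sqrt{2}}{1614}$)
$\frac{1}{B{\left(-614 \right)} + \left(g{\left(-67 \right)} - -16517\right)} = \frac{1}{\left(- \frac{302}{501} - \frac{7 i \sqrt{2}}{1614}\right) + \left(\frac{76}{195} - -16517\right)} = \frac{1}{\left(- \frac{302}{501} - \frac{7 i \sqrt{2}}{1614}\right) + \left(\frac{76}{195} + 16517\right)} = \frac{1}{\left(- \frac{302}{501} - \frac{7 i \sqrt{2}}{1614}\right) + \frac{3220891}{195}} = \frac{1}{\frac{537869167}{32565} - \frac{7 i \sqrt{2}}{1614}}$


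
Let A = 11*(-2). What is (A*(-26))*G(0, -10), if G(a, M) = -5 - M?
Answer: 2860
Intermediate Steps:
A = -22
(A*(-26))*G(0, -10) = (-22*(-26))*(-5 - 1*(-10)) = 572*(-5 + 10) = 572*5 = 2860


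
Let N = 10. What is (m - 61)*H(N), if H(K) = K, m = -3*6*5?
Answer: -1510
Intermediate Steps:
m = -90 (m = -18*5 = -90)
(m - 61)*H(N) = (-90 - 61)*10 = -151*10 = -1510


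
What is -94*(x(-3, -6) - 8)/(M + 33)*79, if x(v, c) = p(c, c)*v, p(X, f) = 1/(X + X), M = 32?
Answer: 115103/130 ≈ 885.41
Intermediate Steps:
p(X, f) = 1/(2*X)
x(v, c) = v/(2*c) (x(v, c) = (1/(2*c))*v = v/(2*c))
-94*(x(-3, -6) - 8)/(M + 33)*79 = -94*((½)*(-3)/(-6) - 8)/(32 + 33)*79 = -94*((½)*(-3)*(-⅙) - 8)/65*79 = -94*(¼ - 8)/65*79 = -(-1457)/(2*65)*79 = -94*(-31/260)*79 = (1457/130)*79 = 115103/130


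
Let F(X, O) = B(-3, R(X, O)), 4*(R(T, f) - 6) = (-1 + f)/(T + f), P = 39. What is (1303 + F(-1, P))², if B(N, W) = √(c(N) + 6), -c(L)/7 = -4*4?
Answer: (1303 + √118)² ≈ 1.7262e+6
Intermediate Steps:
c(L) = 112 (c(L) = -(-28)*4 = -7*(-16) = 112)
R(T, f) = 6 + (-1 + f)/(4*(T + f)) (R(T, f) = 6 + ((-1 + f)/(T + f))/4 = 6 + (-1 + f)/(4*(T + f)))
B(N, W) = √118 (B(N, W) = √(112 + 6) = √118)
F(X, O) = √118
(1303 + F(-1, P))² = (1303 + √118)²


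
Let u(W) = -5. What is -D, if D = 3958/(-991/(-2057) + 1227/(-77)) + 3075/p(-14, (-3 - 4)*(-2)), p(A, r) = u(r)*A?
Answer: 165258127/778792 ≈ 212.20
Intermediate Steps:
p(A, r) = -5*A
D = -165258127/778792 (D = 3958/(-991/(-2057) + 1227/(-77)) + 3075/((-5*(-14))) = 3958/(-991*(-1/2057) + 1227*(-1/77)) + 3075/70 = 3958/(991/2057 - 1227/77) + 3075*(1/70) = 3958/(-222512/14399) + 615/14 = 3958*(-14399/222512) + 615/14 = -28495621/111256 + 615/14 = -165258127/778792 ≈ -212.20)
-D = -1*(-165258127/778792) = 165258127/778792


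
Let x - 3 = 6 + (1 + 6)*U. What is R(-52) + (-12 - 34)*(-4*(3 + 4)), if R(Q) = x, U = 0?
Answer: 1297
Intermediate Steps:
x = 9 (x = 3 + (6 + (1 + 6)*0) = 3 + (6 + 7*0) = 3 + (6 + 0) = 3 + 6 = 9)
R(Q) = 9
R(-52) + (-12 - 34)*(-4*(3 + 4)) = 9 + (-12 - 34)*(-4*(3 + 4)) = 9 - (-184)*7 = 9 - 46*(-28) = 9 + 1288 = 1297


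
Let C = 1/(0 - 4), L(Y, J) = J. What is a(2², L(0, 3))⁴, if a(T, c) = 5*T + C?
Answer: 38950081/256 ≈ 1.5215e+5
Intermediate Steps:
C = -¼ (C = 1/(-4) = -¼ ≈ -0.25000)
a(T, c) = -¼ + 5*T (a(T, c) = 5*T - ¼ = -¼ + 5*T)
a(2², L(0, 3))⁴ = (-¼ + 5*2²)⁴ = (-¼ + 5*4)⁴ = (-¼ + 20)⁴ = (79/4)⁴ = 38950081/256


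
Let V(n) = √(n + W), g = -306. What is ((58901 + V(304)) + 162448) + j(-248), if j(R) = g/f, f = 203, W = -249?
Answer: 44933541/203 + √55 ≈ 2.2136e+5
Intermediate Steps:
V(n) = √(-249 + n) (V(n) = √(n - 249) = √(-249 + n))
j(R) = -306/203
((58901 + V(304)) + 162448) + j(-248) = ((58901 + √(-249 + 304)) + 162448) - 306/203 = ((58901 + √55) + 162448) - 306/203 = (221349 + √55) - 306/203 = 44933541/203 + √55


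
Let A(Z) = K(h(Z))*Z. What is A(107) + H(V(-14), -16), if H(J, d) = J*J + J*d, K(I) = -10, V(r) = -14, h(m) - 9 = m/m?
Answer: -650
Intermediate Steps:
h(m) = 10 (h(m) = 9 + m/m = 9 + 1 = 10)
A(Z) = -10*Z
H(J, d) = J² + J*d
A(107) + H(V(-14), -16) = -10*107 - 14*(-14 - 16) = -1070 - 14*(-30) = -1070 + 420 = -650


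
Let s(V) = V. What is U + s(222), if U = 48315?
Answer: 48537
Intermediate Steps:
U + s(222) = 48315 + 222 = 48537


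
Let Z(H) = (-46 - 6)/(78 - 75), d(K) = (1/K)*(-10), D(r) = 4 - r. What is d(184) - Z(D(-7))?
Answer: 4769/276 ≈ 17.279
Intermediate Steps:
d(K) = -10/K
Z(H) = -52/3
d(184) - Z(D(-7)) = -10/184 - 1*(-52/3) = -10*1/184 + 52/3 = -5/92 + 52/3 = 4769/276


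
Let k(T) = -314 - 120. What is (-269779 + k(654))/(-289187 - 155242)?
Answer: 90071/148143 ≈ 0.60800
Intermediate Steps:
k(T) = -434
(-269779 + k(654))/(-289187 - 155242) = (-269779 - 434)/(-289187 - 155242) = -270213/(-444429) = -270213*(-1/444429) = 90071/148143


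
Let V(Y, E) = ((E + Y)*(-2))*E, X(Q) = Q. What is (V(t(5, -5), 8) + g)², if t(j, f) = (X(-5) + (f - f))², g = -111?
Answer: 408321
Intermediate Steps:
t(j, f) = 25 (t(j, f) = (-5 + (f - f))² = (-5 + 0)² = (-5)² = 25)
V(Y, E) = E*(-2*E - 2*Y) (V(Y, E) = (-2*E - 2*Y)*E = E*(-2*E - 2*Y))
(V(t(5, -5), 8) + g)² = (-2*8*(8 + 25) - 111)² = (-2*8*33 - 111)² = (-528 - 111)² = (-639)² = 408321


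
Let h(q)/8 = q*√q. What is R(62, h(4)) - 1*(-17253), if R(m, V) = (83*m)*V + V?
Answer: 346661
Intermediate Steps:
h(q) = 8*q^(3/2) (h(q) = 8*(q*√q) = 8*q^(3/2))
R(m, V) = V + 83*V*m (R(m, V) = 83*V*m + V = V + 83*V*m)
R(62, h(4)) - 1*(-17253) = (8*4^(3/2))*(1 + 83*62) - 1*(-17253) = (8*8)*(1 + 5146) + 17253 = 64*5147 + 17253 = 329408 + 17253 = 346661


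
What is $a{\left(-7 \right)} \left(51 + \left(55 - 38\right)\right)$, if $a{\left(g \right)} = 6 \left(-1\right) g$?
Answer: $2856$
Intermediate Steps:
$a{\left(g \right)} = - 6 g$
$a{\left(-7 \right)} \left(51 + \left(55 - 38\right)\right) = \left(-6\right) \left(-7\right) \left(51 + \left(55 - 38\right)\right) = 42 \left(51 + \left(55 - 38\right)\right) = 42 \left(51 + 17\right) = 42 \cdot 68 = 2856$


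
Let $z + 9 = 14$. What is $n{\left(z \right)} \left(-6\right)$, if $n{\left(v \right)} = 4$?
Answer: $-24$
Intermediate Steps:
$z = 5$ ($z = -9 + 14 = 5$)
$n{\left(z \right)} \left(-6\right) = 4 \left(-6\right) = -24$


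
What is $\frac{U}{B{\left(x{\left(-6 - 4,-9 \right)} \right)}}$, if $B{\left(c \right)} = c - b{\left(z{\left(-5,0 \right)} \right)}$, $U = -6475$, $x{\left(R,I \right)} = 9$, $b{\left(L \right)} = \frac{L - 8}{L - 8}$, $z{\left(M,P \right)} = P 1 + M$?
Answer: $- \frac{6475}{8} \approx -809.38$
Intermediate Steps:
$z{\left(M,P \right)} = M + P$ ($z{\left(M,P \right)} = P + M = M + P$)
$b{\left(L \right)} = 1$ ($b{\left(L \right)} = \frac{-8 + L}{-8 + L} = 1$)
$B{\left(c \right)} = -1 + c$ ($B{\left(c \right)} = c - 1 = -1 + c$)
$\frac{U}{B{\left(x{\left(-6 - 4,-9 \right)} \right)}} = - \frac{6475}{-1 + 9} = - \frac{6475}{8}$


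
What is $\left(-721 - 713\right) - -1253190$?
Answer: $1251756$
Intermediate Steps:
$\left(-721 - 713\right) - -1253190 = \left(-721 - 713\right) + 1253190 = -1434 + 1253190 = 1251756$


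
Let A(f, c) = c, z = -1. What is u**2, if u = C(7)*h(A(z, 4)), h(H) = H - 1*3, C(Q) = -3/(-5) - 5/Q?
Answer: 16/1225 ≈ 0.013061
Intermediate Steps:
C(Q) = 3/5 - 5/Q (C(Q) = -3*(-1/5) - 5/Q = 3/5 - 5/Q)
h(H) = -3 + H (h(H) = H - 3 = -3 + H)
u = -4/35 (u = (3/5 - 5/7)*(-3 + 4) = (3/5 - 5*1/7)*1 = (3/5 - 5/7)*1 = -4/35*1 = -4/35 ≈ -0.11429)
u**2 = (-4/35)**2 = 16/1225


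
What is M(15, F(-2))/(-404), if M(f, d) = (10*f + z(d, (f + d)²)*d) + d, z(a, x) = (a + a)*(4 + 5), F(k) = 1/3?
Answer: -457/1212 ≈ -0.37706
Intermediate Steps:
F(k) = ⅓
z(a, x) = 18*a (z(a, x) = (2*a)*9 = 18*a)
M(f, d) = d + 10*f + 18*d² (M(f, d) = (10*f + (18*d)*d) + d = (10*f + 18*d²) + d = d + 10*f + 18*d²)
M(15, F(-2))/(-404) = (⅓ + 10*15 + 18*(⅓)²)/(-404) = (⅓ + 150 + 18*(⅑))*(-1/404) = (⅓ + 150 + 2)*(-1/404) = (457/3)*(-1/404) = -457/1212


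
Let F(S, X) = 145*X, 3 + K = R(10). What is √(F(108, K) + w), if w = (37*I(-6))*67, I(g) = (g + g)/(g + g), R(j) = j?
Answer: √3494 ≈ 59.110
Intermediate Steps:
I(g) = 1 (I(g) = (2*g)/((2*g)) = (2*g)*(1/(2*g)) = 1)
K = 7 (K = -3 + 10 = 7)
w = 2479 (w = (37*1)*67 = 37*67 = 2479)
√(F(108, K) + w) = √(145*7 + 2479) = √(1015 + 2479) = √3494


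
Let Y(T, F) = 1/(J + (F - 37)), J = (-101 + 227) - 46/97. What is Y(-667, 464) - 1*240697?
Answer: -12900155618/53595 ≈ -2.4070e+5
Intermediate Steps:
J = 12176/97 (J = 126 - 46*1/97 = 126 - 46/97 = 12176/97 ≈ 125.53)
Y(T, F) = 1/(8587/97 + F) (Y(T, F) = 1/(12176/97 + (F - 37)) = 1/(12176/97 + (-37 + F)) = 1/(8587/97 + F))
Y(-667, 464) - 1*240697 = 97/(8587 + 97*464) - 1*240697 = 97/(8587 + 45008) - 240697 = 97/53595 - 240697 = -12900155618/53595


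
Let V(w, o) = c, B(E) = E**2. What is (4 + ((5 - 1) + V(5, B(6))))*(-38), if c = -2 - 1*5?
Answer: -38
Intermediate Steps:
c = -7 (c = -2 - 5 = -7)
V(w, o) = -7
(4 + ((5 - 1) + V(5, B(6))))*(-38) = (4 + ((5 - 1) - 7))*(-38) = (4 + (4 - 7))*(-38) = (4 - 3)*(-38) = 1*(-38) = -38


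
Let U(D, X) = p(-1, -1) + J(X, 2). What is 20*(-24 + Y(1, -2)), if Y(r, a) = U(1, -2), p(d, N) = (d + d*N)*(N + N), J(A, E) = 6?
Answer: -360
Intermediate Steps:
p(d, N) = 2*N*(d + N*d) (p(d, N) = (d + N*d)*(2*N) = 2*N*(d + N*d))
U(D, X) = 6 (U(D, X) = 2*(-1)*(-1)*(1 - 1) + 6 = 2*(-1)*(-1)*0 + 6 = 0 + 6 = 6)
Y(r, a) = 6
20*(-24 + Y(1, -2)) = 20*(-24 + 6) = 20*(-18) = -360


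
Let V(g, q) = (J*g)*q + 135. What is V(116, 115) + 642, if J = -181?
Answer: -2413763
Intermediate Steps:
V(g, q) = 135 - 181*g*q (V(g, q) = (-181*g)*q + 135 = -181*g*q + 135 = 135 - 181*g*q)
V(116, 115) + 642 = (135 - 181*116*115) + 642 = (135 - 2414540) + 642 = -2414405 + 642 = -2413763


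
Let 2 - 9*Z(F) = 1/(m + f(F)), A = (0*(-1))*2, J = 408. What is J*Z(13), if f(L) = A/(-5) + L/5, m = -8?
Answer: 8024/81 ≈ 99.062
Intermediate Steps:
A = 0 (A = 0*2 = 0)
f(L) = L/5 (f(L) = 0/(-5) + L/5 = 0*(-⅕) + L*(⅕) = 0 + L/5 = L/5)
Z(F) = 2/9 - 1/(9*(-8 + F/5))
J*Z(13) = 408*((-85 + 2*13)/(9*(-40 + 13))) = 408*((⅑)*(-85 + 26)/(-27)) = 408*((⅑)*(-1/27)*(-59)) = 408*(59/243) = 8024/81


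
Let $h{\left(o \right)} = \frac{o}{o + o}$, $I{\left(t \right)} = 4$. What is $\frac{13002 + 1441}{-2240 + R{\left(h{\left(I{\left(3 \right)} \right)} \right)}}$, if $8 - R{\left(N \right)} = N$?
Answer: $- \frac{28886}{4465} \approx -6.4694$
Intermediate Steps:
$h{\left(o \right)} = \frac{1}{2}$ ($h{\left(o \right)} = \frac{o}{2 o} = o \frac{1}{2 o} = \frac{1}{2}$)
$R{\left(N \right)} = 8 - N$
$\frac{13002 + 1441}{-2240 + R{\left(h{\left(I{\left(3 \right)} \right)} \right)}} = \frac{13002 + 1441}{-2240 + \left(8 - \frac{1}{2}\right)} = \frac{14443}{-2240 + \left(8 - \frac{1}{2}\right)} = \frac{14443}{-2240 + \frac{15}{2}} = \frac{14443}{- \frac{4465}{2}} = 14443 \left(- \frac{2}{4465}\right) = - \frac{28886}{4465}$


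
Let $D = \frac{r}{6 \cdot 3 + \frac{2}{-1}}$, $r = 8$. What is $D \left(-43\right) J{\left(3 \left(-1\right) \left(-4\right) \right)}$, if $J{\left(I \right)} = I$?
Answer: $-258$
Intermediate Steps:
$D = \frac{1}{2}$ ($D = \frac{8}{6 \cdot 3 + \frac{2}{-1}} = \frac{8}{18 + 2 \left(-1\right)} = \frac{8}{18 - 2} = \frac{8}{16} = 8 \cdot \frac{1}{16} = \frac{1}{2} \approx 0.5$)
$D \left(-43\right) J{\left(3 \left(-1\right) \left(-4\right) \right)} = \frac{1}{2} \left(-43\right) 3 \left(-1\right) \left(-4\right) = - \frac{43 \left(\left(-3\right) \left(-4\right)\right)}{2} = \left(- \frac{43}{2}\right) 12 = -258$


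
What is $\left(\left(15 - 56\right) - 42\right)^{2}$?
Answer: $6889$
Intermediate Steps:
$\left(\left(15 - 56\right) - 42\right)^{2} = \left(-41 - 42\right)^{2} = \left(-83\right)^{2} = 6889$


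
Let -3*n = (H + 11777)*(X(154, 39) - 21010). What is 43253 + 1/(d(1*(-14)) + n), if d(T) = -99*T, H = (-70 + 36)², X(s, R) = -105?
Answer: 3937240615204/91028151 ≈ 43253.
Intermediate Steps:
H = 1156 (H = (-34)² = 1156)
n = 91026765 (n = -(1156 + 11777)*(-105 - 21010)/3 = -4311*(-21115) = -⅓*(-273080295) = 91026765)
43253 + 1/(d(1*(-14)) + n) = 43253 + 1/(-99*(-14) + 91026765) = 43253 + 1/(1386 + 91026765) = 43253 + 1/91028151 = 3937240615204/91028151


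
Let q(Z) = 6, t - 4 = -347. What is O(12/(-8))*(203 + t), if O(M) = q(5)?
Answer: -840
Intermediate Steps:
t = -343 (t = 4 - 347 = -343)
O(M) = 6
O(12/(-8))*(203 + t) = 6*(203 - 343) = 6*(-140) = -840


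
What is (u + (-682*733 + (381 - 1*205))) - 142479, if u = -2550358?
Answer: -3192567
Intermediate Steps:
(u + (-682*733 + (381 - 1*205))) - 142479 = (-2550358 + (-682*733 + (381 - 1*205))) - 142479 = (-2550358 + (-499906 + (381 - 205))) - 142479 = (-2550358 + (-499906 + 176)) - 142479 = (-2550358 - 499730) - 142479 = -3050088 - 142479 = -3192567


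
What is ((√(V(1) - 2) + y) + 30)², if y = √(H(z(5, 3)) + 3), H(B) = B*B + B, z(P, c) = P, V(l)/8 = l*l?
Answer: (30 + √6 + √33)² ≈ 1458.8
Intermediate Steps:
V(l) = 8*l² (V(l) = 8*(l*l) = 8*l²)
H(B) = B + B² (H(B) = B² + B = B + B²)
y = √33 (y = √(5*(1 + 5) + 3) = √(5*6 + 3) = √(30 + 3) = √33 ≈ 5.7446)
((√(V(1) - 2) + y) + 30)² = ((√(8*1² - 2) + √33) + 30)² = ((√(8*1 - 2) + √33) + 30)² = ((√(8 - 2) + √33) + 30)² = ((√6 + √33) + 30)² = (30 + √6 + √33)²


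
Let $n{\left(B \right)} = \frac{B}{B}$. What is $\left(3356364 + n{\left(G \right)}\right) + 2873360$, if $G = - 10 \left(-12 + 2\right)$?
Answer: $6229725$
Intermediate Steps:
$G = 100$ ($G = \left(-10\right) \left(-10\right) = 100$)
$n{\left(B \right)} = 1$
$\left(3356364 + n{\left(G \right)}\right) + 2873360 = \left(3356364 + 1\right) + 2873360 = 3356365 + 2873360 = 6229725$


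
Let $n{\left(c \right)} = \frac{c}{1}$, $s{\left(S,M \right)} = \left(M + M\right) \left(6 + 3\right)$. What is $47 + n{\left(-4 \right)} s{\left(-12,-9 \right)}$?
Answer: $695$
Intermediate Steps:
$s{\left(S,M \right)} = 18 M$ ($s{\left(S,M \right)} = 2 M 9 = 18 M$)
$n{\left(c \right)} = c$ ($n{\left(c \right)} = c 1 = c$)
$47 + n{\left(-4 \right)} s{\left(-12,-9 \right)} = 47 - 4 \cdot 18 \left(-9\right) = 47 - -648 = 47 + 648 = 695$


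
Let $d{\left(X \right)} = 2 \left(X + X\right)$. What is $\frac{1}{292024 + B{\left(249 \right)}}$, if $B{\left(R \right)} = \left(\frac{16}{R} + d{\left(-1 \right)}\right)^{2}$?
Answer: $\frac{62001}{18106740424} \approx 3.4242 \cdot 10^{-6}$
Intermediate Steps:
$d{\left(X \right)} = 4 X$ ($d{\left(X \right)} = 2 \cdot 2 X = 4 X$)
$B{\left(R \right)} = \left(-4 + \frac{16}{R}\right)^{2}$ ($B{\left(R \right)} = \left(\frac{16}{R} + 4 \left(-1\right)\right)^{2} = \left(\frac{16}{R} - 4\right)^{2} = \left(-4 + \frac{16}{R}\right)^{2}$)
$\frac{1}{292024 + B{\left(249 \right)}} = \frac{1}{292024 + \frac{16 \left(-4 + 249\right)^{2}}{62001}} = \frac{1}{292024 + 16 \cdot \frac{1}{62001} \cdot 245^{2}} = \frac{1}{292024 + 16 \cdot \frac{1}{62001} \cdot 60025} = \frac{1}{292024 + \frac{960400}{62001}} = \frac{1}{\frac{18106740424}{62001}} = \frac{62001}{18106740424}$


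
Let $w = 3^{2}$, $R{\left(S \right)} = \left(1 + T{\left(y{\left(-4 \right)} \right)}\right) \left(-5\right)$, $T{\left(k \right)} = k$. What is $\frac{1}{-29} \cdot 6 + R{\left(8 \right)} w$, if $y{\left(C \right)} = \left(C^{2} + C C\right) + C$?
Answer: $- \frac{37851}{29} \approx -1305.2$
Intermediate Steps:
$y{\left(C \right)} = C + 2 C^{2}$ ($y{\left(C \right)} = \left(C^{2} + C^{2}\right) + C = 2 C^{2} + C = C + 2 C^{2}$)
$R{\left(S \right)} = -145$ ($R{\left(S \right)} = \left(1 - 4 \left(1 + 2 \left(-4\right)\right)\right) \left(-5\right) = \left(1 - 4 \left(1 - 8\right)\right) \left(-5\right) = \left(1 - -28\right) \left(-5\right) = \left(1 + 28\right) \left(-5\right) = 29 \left(-5\right) = -145$)
$w = 9$
$\frac{1}{-29} \cdot 6 + R{\left(8 \right)} w = \frac{1}{-29} \cdot 6 - 1305 = \left(- \frac{1}{29}\right) 6 - 1305 = - \frac{6}{29} - 1305 = - \frac{37851}{29}$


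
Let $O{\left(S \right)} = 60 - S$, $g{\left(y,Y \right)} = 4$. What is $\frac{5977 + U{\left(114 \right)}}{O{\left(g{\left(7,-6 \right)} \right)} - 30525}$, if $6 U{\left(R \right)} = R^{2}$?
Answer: $- \frac{8143}{30469} \approx -0.26726$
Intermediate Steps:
$U{\left(R \right)} = \frac{R^{2}}{6}$
$\frac{5977 + U{\left(114 \right)}}{O{\left(g{\left(7,-6 \right)} \right)} - 30525} = \frac{5977 + \frac{114^{2}}{6}}{\left(60 - 4\right) - 30525} = \frac{5977 + \frac{1}{6} \cdot 12996}{\left(60 - 4\right) - 30525} = \frac{5977 + 2166}{56 - 30525} = \frac{8143}{-30469} = 8143 \left(- \frac{1}{30469}\right) = - \frac{8143}{30469}$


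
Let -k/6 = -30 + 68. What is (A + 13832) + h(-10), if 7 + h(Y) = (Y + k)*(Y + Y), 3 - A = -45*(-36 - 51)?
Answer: 14673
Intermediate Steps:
k = -228 (k = -6*(-30 + 68) = -6*38 = -228)
A = -3912 (A = 3 - (-45)*(-36 - 51) = 3 - (-45)*(-87) = 3 - 1*3915 = 3 - 3915 = -3912)
h(Y) = -7 + 2*Y*(-228 + Y) (h(Y) = -7 + (Y - 228)*(Y + Y) = -7 + (-228 + Y)*(2*Y) = -7 + 2*Y*(-228 + Y))
(A + 13832) + h(-10) = (-3912 + 13832) + (-7 - 456*(-10) + 2*(-10)²) = 9920 + (-7 + 4560 + 2*100) = 9920 + (-7 + 4560 + 200) = 9920 + 4753 = 14673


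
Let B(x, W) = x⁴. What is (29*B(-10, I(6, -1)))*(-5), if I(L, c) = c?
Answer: -1450000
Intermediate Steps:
(29*B(-10, I(6, -1)))*(-5) = (29*(-10)⁴)*(-5) = (29*10000)*(-5) = 290000*(-5) = -1450000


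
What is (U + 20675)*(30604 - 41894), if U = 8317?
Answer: -327319680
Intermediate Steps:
(U + 20675)*(30604 - 41894) = (8317 + 20675)*(30604 - 41894) = 28992*(-11290) = -327319680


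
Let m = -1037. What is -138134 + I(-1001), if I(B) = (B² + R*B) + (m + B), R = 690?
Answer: 171139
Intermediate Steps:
I(B) = -1037 + B² + 691*B (I(B) = (B² + 690*B) + (-1037 + B) = -1037 + B² + 691*B)
-138134 + I(-1001) = -138134 + (-1037 + (-1001)² + 691*(-1001)) = -138134 + (-1037 + 1002001 - 691691) = -138134 + 309273 = 171139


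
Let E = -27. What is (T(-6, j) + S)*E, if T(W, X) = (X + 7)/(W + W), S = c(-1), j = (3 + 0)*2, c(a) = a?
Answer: 225/4 ≈ 56.250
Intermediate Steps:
j = 6 (j = 3*2 = 6)
S = -1
T(W, X) = (7 + X)/(2*W) (T(W, X) = (7 + X)/((2*W)) = (7 + X)*(1/(2*W)) = (7 + X)/(2*W))
(T(-6, j) + S)*E = ((1/2)*(7 + 6)/(-6) - 1)*(-27) = ((1/2)*(-1/6)*13 - 1)*(-27) = (-13/12 - 1)*(-27) = -25/12*(-27) = 225/4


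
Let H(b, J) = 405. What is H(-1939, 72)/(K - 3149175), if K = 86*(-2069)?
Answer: -405/3327109 ≈ -0.00012173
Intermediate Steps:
K = -177934
H(-1939, 72)/(K - 3149175) = 405/(-177934 - 3149175) = 405/(-3327109) = 405*(-1/3327109) = -405/3327109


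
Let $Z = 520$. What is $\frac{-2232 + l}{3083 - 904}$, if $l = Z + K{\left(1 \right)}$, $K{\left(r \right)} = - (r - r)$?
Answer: $- \frac{1712}{2179} \approx -0.78568$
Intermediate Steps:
$K{\left(r \right)} = 0$ ($K{\left(r \right)} = \left(-1\right) 0 = 0$)
$l = 520$ ($l = 520 + 0 = 520$)
$\frac{-2232 + l}{3083 - 904} = \frac{-2232 + 520}{3083 - 904} = - \frac{1712}{2179}$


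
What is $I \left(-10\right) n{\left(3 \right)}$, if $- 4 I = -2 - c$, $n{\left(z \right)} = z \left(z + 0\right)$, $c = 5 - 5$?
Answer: $-45$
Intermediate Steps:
$c = 0$
$n{\left(z \right)} = z^{2}$ ($n{\left(z \right)} = z z = z^{2}$)
$I = \frac{1}{2}$ ($I = - \frac{-2 - 0}{4} = - \frac{-2 + 0}{4} = \left(- \frac{1}{4}\right) \left(-2\right) = \frac{1}{2} \approx 0.5$)
$I \left(-10\right) n{\left(3 \right)} = \frac{1}{2} \left(-10\right) 3^{2} = \left(-5\right) 9 = -45$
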